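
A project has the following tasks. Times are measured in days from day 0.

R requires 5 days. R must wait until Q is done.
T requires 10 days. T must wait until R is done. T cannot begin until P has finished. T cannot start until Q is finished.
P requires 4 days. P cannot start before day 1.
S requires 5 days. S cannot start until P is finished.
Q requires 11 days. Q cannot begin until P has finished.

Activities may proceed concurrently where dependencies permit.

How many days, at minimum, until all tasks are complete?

P waits on its own release at day 1, so it starts at day 1 and finishes at 1 + 4 = day 5.
S cannot begin until P (finishes day 5). It runs from day 5 to 5 + 5 = day 10.
Q cannot begin until P (finishes day 5). It runs from day 5 to 5 + 11 = day 16.
After Q (finishes day 16), R can start at day 16 and finishes at day 21.
T cannot start until R (finishes day 21); P (finishes day 5); Q (finishes day 16). The controlling bound is day 21, so T finishes at 21 + 10 = day 31.
All tasks are finished once the last one completes. Finish times: P at 5, Q at 16, R at 21, S at 10, T at 31. The latest is day 31.

31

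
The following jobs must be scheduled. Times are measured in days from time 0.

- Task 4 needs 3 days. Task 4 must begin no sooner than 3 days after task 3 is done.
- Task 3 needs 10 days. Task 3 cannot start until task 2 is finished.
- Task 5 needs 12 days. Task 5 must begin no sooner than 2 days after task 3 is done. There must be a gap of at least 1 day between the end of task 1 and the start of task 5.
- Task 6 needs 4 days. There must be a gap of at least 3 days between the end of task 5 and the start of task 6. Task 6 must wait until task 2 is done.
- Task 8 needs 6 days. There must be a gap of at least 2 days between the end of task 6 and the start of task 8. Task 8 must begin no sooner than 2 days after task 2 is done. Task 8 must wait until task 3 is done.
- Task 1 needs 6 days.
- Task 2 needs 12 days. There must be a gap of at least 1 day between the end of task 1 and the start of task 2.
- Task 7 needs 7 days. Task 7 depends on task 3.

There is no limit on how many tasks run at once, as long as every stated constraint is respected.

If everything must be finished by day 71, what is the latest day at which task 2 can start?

20

To finish by day 71, task 4 (duration 3) must start no later than day 68.
Task 8 has no dependents, so it just needs to finish by day 71. Starting by 71 − 6 = day 65 achieves that.
Task 6 has to be done before task 8 (must start by day 65, minus 2-day gap → day 63). That means finishing by day 63, i.e. starting by 63 − 4 = day 59.
Since task 6 (must start by day 59, minus 3-day gap → day 56) depends on it, task 5 must finish by day 56. Backing off its 12-day duration gives a latest start of day 44.
Task 7 has no dependents, so it just needs to finish by day 71. Starting by 71 − 7 = day 64 achieves that.
Task 3 feeds task 4 (must start by day 68, minus 3-day gap → day 65); task 5 (must start by day 44, minus 2-day gap → day 42); task 7 (must start by day 64); task 8 (must start by day 65). Taking the minimum, task 3 must finish by day 42 and start by 42 − 10 = day 32.
Task 2 must finish in time for task 3 (must start by day 32); task 6 (must start by day 59); task 8 (must start by day 65, minus 2-day gap → day 63). The tightest is day 32, so task 2 must start by 32 − 12 = day 20.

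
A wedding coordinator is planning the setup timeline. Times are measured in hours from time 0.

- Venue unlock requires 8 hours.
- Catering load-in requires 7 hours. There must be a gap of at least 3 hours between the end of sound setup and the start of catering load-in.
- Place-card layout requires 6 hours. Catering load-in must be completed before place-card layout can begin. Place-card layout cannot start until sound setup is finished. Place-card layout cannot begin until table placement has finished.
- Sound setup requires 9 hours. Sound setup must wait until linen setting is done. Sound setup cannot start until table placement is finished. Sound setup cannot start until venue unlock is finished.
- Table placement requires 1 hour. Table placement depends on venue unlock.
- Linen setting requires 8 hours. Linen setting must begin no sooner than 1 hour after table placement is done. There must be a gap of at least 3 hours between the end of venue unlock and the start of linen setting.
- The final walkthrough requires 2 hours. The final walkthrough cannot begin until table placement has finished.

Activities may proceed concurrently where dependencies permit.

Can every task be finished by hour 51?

Yes

Nothing blocks venue unlock, so it runs from hour 0 to hour 8.
After venue unlock (finishes hour 8), table placement can start at hour 8 and finishes at hour 9.
The final walkthrough waits on table placement (finishes hour 9), so it starts at hour 9 and finishes at 9 + 2 = hour 11.
For linen setting: table placement (finishes hour 9, plus 1-hour gap → hour 10); venue unlock (finishes hour 8, plus 3-hour gap → hour 11). Taking the maximum gives a start of hour 11, and it finishes at 11 + 8 = hour 19.
Sound setup needs all of linen setting (finishes hour 19); table placement (finishes hour 9); venue unlock (finishes hour 8). That puts its earliest start at hour 19; it finishes at 19 + 9 = hour 28.
Catering load-in waits on sound setup (finishes hour 28, plus 3-hour gap → hour 31), so it starts at hour 31 and finishes at 31 + 7 = hour 38.
Place-card layout has to wait for catering load-in (finishes hour 38); sound setup (finishes hour 28); table placement (finishes hour 9). The latest of these is hour 38, so place-card layout runs hour 38 to 38 + 6 = hour 44.
Every task is finished by hour 44, which is no later than the deadline of 51, so the schedule is feasible.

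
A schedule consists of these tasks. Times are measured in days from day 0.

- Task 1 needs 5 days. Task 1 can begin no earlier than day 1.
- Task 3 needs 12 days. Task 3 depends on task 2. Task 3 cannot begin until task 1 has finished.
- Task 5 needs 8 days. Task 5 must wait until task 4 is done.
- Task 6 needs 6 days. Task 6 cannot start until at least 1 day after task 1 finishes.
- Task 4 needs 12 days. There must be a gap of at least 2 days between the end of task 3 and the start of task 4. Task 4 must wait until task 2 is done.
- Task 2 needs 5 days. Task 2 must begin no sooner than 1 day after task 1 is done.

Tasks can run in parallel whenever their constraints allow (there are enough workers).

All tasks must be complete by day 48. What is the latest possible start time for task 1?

Nothing follows task 5; the deadline of day 48 is its only limit. It must start by 48 − 8 = day 40.
Task 4 feeds into task 5 (must start by day 40); so task 4 must finish by day 40 and therefore start by day 28.
Task 3 feeds into task 4 (must start by day 28, minus 2-day gap → day 26); so task 3 must finish by day 26 and therefore start by day 14.
Task 2 has several dependents: task 3 (must start by day 14); task 4 (must start by day 28). The earliest of those limits is day 14, so task 2 must start by 14 − 5 = day 9.
Task 6 must finish by day 48; it takes 6 days, so it must start by 48 − 6 = day 42.
Task 1 has several dependents: task 2 (must start by day 9, minus 1-day gap → day 8); task 3 (must start by day 14); task 6 (must start by day 42, minus 1-day gap → day 41). The earliest of those limits is day 8, so task 1 must start by 8 − 5 = day 3.

3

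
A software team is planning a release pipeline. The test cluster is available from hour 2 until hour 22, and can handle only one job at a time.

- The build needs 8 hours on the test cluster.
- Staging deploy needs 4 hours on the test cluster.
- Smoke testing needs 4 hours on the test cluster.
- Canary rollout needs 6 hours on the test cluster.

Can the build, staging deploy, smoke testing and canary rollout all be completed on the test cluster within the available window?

No

The test cluster window is 22 − 2 = 20 hours.
Running back to back, the jobs need 8 + 4 + 4 + 6 = 22 hours on the test cluster.
Since 22 > 20, they cannot all fit.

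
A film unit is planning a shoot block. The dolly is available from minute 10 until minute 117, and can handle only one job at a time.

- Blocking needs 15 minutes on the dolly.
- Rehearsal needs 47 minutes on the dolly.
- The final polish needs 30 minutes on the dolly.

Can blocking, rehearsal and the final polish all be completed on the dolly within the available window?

The dolly window is 117 − 10 = 107 minutes.
Running back to back, the jobs need 15 + 47 + 30 = 92 minutes on the dolly.
Since 92 ≤ 107, they fit within the window.

Yes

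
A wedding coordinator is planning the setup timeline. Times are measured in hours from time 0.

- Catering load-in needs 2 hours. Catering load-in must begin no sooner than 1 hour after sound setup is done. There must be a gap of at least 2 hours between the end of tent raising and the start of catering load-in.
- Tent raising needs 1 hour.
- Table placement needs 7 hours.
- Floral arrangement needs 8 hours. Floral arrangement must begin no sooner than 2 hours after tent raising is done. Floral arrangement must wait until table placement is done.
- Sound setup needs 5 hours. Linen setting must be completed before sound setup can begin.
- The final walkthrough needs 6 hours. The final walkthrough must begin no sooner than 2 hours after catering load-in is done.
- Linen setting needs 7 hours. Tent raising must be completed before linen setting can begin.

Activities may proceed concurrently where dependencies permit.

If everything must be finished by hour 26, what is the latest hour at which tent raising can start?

The final walkthrough has no dependents, so it just needs to finish by hour 26. Starting by 26 − 6 = hour 20 achieves that.
Catering load-in must finish before the final walkthrough (must start by hour 20, minus 2-hour gap → hour 18). With a 2-hour duration, catering load-in must start by 18 − 2 = hour 16.
Sound setup must finish before catering load-in (must start by hour 16, minus 1-hour gap → hour 15). With a 5-hour duration, sound setup must start by 15 − 5 = hour 10.
Linen setting has to be done before sound setup (must start by hour 10). That means finishing by hour 10, i.e. starting by 10 − 7 = hour 3.
Floral arrangement must finish by hour 26; it takes 8 hours, so it must start by 26 − 8 = hour 18.
Tent raising has several dependents: linen setting (must start by hour 3); floral arrangement (must start by hour 18, minus 2-hour gap → hour 16); catering load-in (must start by hour 16, minus 2-hour gap → hour 14). The earliest of those limits is hour 3, so tent raising must start by 3 − 1 = hour 2.

2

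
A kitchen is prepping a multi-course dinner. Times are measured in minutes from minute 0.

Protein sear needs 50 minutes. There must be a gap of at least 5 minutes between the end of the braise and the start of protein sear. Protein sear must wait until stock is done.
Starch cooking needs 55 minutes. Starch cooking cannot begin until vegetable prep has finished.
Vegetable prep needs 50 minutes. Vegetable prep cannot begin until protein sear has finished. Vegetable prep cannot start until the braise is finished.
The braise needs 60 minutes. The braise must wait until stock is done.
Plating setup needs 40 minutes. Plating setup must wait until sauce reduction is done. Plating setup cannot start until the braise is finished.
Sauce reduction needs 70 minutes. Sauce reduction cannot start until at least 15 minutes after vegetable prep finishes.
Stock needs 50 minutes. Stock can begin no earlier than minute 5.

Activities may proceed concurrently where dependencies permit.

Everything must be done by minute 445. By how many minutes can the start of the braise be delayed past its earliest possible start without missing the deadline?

Stock waits on its own release at minute 5, so it starts at minute 5 and finishes at 5 + 50 = minute 55.
The braise waits on stock (finishes minute 55), so it starts at minute 55 and finishes at 55 + 60 = minute 115.

Working backward from the deadline:
Nothing follows plating setup; the deadline of minute 445 is its only limit. It must start by 445 − 40 = minute 405.
Sauce reduction feeds into plating setup (must start by minute 405); so sauce reduction must finish by minute 405 and therefore start by minute 335.
Nothing follows starch cooking; the deadline of minute 445 is its only limit. It must start by 445 − 55 = minute 390.
For vegetable prep: sauce reduction (must start by minute 335, minus 15-minute gap → minute 320); starch cooking (must start by minute 390). The most restrictive is minute 320; with a 50-minute duration, vegetable prep must start by minute 270.
Protein sear feeds into vegetable prep (must start by minute 270); so protein sear must finish by minute 270 and therefore start by minute 220.
For the braise: protein sear (must start by minute 220, minus 5-minute gap → minute 215); vegetable prep (must start by minute 270); plating setup (must start by minute 405). The most restrictive is minute 215; with a 60-minute duration, the braise must start by minute 155.
So the braise can start as early as minute 55 and as late as minute 155, giving 155 − 55 = 100 minutes of slack.

100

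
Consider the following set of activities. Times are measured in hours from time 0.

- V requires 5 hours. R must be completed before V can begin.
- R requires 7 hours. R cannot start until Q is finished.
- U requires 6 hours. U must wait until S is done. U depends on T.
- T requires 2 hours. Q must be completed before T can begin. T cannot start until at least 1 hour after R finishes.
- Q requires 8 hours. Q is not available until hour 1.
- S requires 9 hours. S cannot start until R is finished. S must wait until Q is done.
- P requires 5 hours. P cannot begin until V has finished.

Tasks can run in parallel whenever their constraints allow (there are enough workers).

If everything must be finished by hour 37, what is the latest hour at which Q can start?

7

U must finish by hour 37; it takes 6 hours, so it must start by 37 − 6 = hour 31.
S has to be done before U (must start by hour 31). That means finishing by hour 31, i.e. starting by 31 − 9 = hour 22.
T feeds into U (must start by hour 31); so T must finish by hour 31 and therefore start by hour 29.
P has no dependents, so it just needs to finish by hour 37. Starting by 37 − 5 = hour 32 achieves that.
V has to be done before P (must start by hour 32). That means finishing by hour 32, i.e. starting by 32 − 5 = hour 27.
R feeds S (must start by hour 22); T (must start by hour 29, minus 1-hour gap → hour 28); V (must start by hour 27). Taking the minimum, R must finish by hour 22 and start by 22 − 7 = hour 15.
Q feeds R (must start by hour 15); S (must start by hour 22); T (must start by hour 29). Taking the minimum, Q must finish by hour 15 and start by 15 − 8 = hour 7.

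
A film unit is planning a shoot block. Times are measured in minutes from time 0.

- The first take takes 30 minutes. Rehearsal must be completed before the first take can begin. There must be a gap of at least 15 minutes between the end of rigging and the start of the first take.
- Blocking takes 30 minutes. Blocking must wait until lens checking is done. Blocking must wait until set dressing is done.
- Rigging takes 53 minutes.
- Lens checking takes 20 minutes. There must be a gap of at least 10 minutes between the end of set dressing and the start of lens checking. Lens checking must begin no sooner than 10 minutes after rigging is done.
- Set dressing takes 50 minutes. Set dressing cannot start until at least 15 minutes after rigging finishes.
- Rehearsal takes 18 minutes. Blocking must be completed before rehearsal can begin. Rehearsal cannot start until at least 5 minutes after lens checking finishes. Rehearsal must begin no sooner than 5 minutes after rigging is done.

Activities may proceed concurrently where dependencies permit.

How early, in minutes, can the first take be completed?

Rigging can start immediately at minute 0; it finishes at minute 53.
Set dressing cannot begin until rigging (finishes minute 53, plus 15-minute gap → minute 68). It runs from minute 68 to 68 + 50 = minute 118.
Lens checking has to wait for set dressing (finishes minute 118, plus 10-minute gap → minute 128); rigging (finishes minute 53, plus 10-minute gap → minute 63). The latest of these is minute 128, so lens checking runs minute 128 to 128 + 20 = minute 148.
Blocking needs all of lens checking (finishes minute 148); set dressing (finishes minute 118). That puts its earliest start at minute 148; it finishes at 148 + 30 = minute 178.
Rehearsal needs all of blocking (finishes minute 178); lens checking (finishes minute 148, plus 5-minute gap → minute 153); rigging (finishes minute 53, plus 5-minute gap → minute 58). That puts its earliest start at minute 178; it finishes at 178 + 18 = minute 196.
For the first take: rehearsal (finishes minute 196); rigging (finishes minute 53, plus 15-minute gap → minute 68). Taking the maximum gives a start of minute 196, and it finishes at 196 + 30 = minute 226.

226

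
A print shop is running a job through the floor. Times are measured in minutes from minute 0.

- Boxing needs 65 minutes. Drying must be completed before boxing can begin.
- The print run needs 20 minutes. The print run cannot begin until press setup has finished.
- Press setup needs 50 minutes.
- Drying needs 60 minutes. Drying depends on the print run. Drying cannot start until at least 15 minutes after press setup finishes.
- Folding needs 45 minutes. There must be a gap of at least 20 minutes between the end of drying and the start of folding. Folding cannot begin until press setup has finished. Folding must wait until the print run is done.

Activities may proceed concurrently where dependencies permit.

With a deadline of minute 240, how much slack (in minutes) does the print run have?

45

Press setup can start immediately at minute 0; it finishes at minute 50.
After press setup (finishes minute 50), the print run can start at minute 50 and finishes at minute 70.

Working backward from the deadline:
Nothing follows folding; the deadline of minute 240 is its only limit. It must start by 240 − 45 = minute 195.
Boxing must finish by minute 240; it takes 65 minutes, so it must start by 240 − 65 = minute 175.
Drying has several dependents: folding (must start by minute 195, minus 20-minute gap → minute 175); boxing (must start by minute 175). The earliest of those limits is minute 175, so drying must start by 175 − 60 = minute 115.
The print run feeds drying (must start by minute 115); folding (must start by minute 195). Taking the minimum, the print run must finish by minute 115 and start by 115 − 20 = minute 95.
So the print run can start as early as minute 50 and as late as minute 95, giving 95 − 50 = 45 minutes of slack.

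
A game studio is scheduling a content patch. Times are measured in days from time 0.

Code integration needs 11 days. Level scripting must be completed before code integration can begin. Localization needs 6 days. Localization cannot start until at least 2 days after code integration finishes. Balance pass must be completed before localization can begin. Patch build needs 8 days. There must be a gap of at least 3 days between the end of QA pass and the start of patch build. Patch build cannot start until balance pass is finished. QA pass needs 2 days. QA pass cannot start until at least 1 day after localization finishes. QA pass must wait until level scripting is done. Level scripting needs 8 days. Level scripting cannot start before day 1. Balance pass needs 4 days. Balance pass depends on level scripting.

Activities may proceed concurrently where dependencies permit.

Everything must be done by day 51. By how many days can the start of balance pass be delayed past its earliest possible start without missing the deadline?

Level scripting cannot begin until its own release at day 1. It runs from day 1 to 1 + 8 = day 9.
Balance pass cannot begin until level scripting (finishes day 9). It runs from day 9 to 9 + 4 = day 13.

Working backward from the deadline:
To finish by day 51, patch build (duration 8) must start no later than day 43.
QA pass must finish before patch build (must start by day 43, minus 3-day gap → day 40). With a 2-day duration, QA pass must start by 40 − 2 = day 38.
Localization must finish before QA pass (must start by day 38, minus 1-day gap → day 37). With a 6-day duration, localization must start by 37 − 6 = day 31.
Balance pass feeds localization (must start by day 31); patch build (must start by day 43). Taking the minimum, balance pass must finish by day 31 and start by 31 − 4 = day 27.
So balance pass can start as early as day 9 and as late as day 27, giving 27 − 9 = 18 days of slack.

18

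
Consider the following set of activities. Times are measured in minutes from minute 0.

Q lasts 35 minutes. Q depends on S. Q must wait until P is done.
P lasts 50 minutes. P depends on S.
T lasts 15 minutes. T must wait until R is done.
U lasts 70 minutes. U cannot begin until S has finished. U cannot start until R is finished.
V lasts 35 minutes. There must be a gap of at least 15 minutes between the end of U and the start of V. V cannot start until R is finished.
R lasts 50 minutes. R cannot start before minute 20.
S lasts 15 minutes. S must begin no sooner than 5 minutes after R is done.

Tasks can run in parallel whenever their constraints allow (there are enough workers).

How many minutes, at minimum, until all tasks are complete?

After its own release at minute 20, R can start at minute 20 and finishes at minute 70.
After R (finishes minute 70), T can start at minute 70 and finishes at minute 85.
S waits on R (finishes minute 70, plus 5-minute gap → minute 75), so it starts at minute 75 and finishes at 75 + 15 = minute 90.
For U: S (finishes minute 90); R (finishes minute 70). Taking the maximum gives a start of minute 90, and it finishes at 90 + 70 = minute 160.
V needs all of U (finishes minute 160, plus 15-minute gap → minute 175); R (finishes minute 70). That puts its earliest start at minute 175; it finishes at 175 + 35 = minute 210.
P cannot begin until S (finishes minute 90). It runs from minute 90 to 90 + 50 = minute 140.
Q cannot start until S (finishes minute 90); P (finishes minute 140). The controlling bound is minute 140, so Q finishes at 140 + 35 = minute 175.
All tasks are finished once the last one completes. Finish times: P at 140, Q at 175, R at 70, S at 90, T at 85, U at 160, V at 210. The latest is minute 210.

210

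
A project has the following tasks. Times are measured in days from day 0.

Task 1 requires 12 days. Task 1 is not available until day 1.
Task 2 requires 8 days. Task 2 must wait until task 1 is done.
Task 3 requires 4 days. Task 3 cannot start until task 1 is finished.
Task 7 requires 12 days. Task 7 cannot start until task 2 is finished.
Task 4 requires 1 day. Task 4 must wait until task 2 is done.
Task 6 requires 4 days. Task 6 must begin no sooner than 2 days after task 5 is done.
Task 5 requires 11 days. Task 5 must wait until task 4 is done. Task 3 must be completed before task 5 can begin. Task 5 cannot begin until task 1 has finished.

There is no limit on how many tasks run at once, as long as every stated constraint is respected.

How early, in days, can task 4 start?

Task 1 waits on its own release at day 1, so it starts at day 1 and finishes at 1 + 12 = day 13.
Task 2 cannot begin until task 1 (finishes day 13). It runs from day 13 to 13 + 8 = day 21.
Task 4 waits on task 2 (finishes day 21), so the earliest it can start is day 21.

21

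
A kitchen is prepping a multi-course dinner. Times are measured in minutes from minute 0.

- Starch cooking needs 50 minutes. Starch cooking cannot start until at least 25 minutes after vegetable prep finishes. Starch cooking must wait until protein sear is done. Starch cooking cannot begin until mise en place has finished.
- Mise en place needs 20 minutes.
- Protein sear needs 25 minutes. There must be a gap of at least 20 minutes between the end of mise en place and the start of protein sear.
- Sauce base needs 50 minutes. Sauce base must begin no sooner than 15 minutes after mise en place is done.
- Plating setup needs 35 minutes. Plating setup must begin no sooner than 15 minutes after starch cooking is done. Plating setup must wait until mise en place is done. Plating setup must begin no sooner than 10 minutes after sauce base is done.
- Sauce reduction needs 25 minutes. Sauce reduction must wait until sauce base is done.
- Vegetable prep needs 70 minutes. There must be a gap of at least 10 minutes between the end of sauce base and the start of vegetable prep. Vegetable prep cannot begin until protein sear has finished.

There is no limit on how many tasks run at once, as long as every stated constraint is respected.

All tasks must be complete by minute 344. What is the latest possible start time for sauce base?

Plating setup must finish by minute 344; it takes 35 minutes, so it must start by 344 − 35 = minute 309.
Since plating setup (must start by minute 309, minus 15-minute gap → minute 294) depends on it, starch cooking must finish by minute 294. Backing off its 50-minute duration gives a latest start of minute 244.
Vegetable prep must finish before starch cooking (must start by minute 244, minus 25-minute gap → minute 219). With a 70-minute duration, vegetable prep must start by 219 − 70 = minute 149.
Nothing follows sauce reduction; the deadline of minute 344 is its only limit. It must start by 344 − 25 = minute 319.
Sauce base must finish in time for vegetable prep (must start by minute 149, minus 10-minute gap → minute 139); sauce reduction (must start by minute 319); plating setup (must start by minute 309, minus 10-minute gap → minute 299). The tightest is minute 139, so sauce base must start by 139 − 50 = minute 89.

89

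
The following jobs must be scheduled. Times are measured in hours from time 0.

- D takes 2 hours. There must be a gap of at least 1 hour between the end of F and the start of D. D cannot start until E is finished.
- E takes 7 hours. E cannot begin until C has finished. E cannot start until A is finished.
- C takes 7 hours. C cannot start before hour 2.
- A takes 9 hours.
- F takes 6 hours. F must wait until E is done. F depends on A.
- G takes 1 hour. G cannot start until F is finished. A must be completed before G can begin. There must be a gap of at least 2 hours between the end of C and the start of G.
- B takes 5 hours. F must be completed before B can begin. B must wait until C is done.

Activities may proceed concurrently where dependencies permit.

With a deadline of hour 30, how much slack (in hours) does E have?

After its own release at hour 2, C can start at hour 2 and finishes at hour 9.
Nothing blocks A, so it runs from hour 0 to hour 9.
E needs all of C (finishes hour 9); A (finishes hour 9). That puts its earliest start at hour 9; it finishes at 9 + 7 = hour 16.

Working backward from the deadline:
B must finish by hour 30; it takes 5 hours, so it must start by 30 − 5 = hour 25.
Nothing follows D; the deadline of hour 30 is its only limit. It must start by 30 − 2 = hour 28.
G must finish by hour 30; it takes 1 hour, so it must start by 30 − 1 = hour 29.
For F: B (must start by hour 25); D (must start by hour 28, minus 1-hour gap → hour 27); G (must start by hour 29). The most restrictive is hour 25; with a 6-hour duration, F must start by hour 19.
For E: D (must start by hour 28); F (must start by hour 19). The most restrictive is hour 19; with a 7-hour duration, E must start by hour 12.
So E can start as early as hour 9 and as late as hour 12, giving 12 − 9 = 3 hours of slack.

3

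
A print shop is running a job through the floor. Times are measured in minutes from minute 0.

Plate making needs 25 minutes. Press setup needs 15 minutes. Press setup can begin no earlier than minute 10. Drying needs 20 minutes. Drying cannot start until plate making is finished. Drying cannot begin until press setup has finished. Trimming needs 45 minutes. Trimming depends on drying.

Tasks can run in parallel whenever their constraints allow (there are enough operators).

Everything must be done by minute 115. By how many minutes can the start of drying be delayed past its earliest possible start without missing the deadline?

25

Press setup waits on its own release at minute 10, so it starts at minute 10 and finishes at 10 + 15 = minute 25.
Plate making has no prerequisites, so it starts at minute 0 and finishes at minute 25.
Drying needs all of plate making (finishes minute 25); press setup (finishes minute 25). That puts its earliest start at minute 25; it finishes at 25 + 20 = minute 45.

Working backward from the deadline:
Nothing follows trimming; the deadline of minute 115 is its only limit. It must start by 115 − 45 = minute 70.
Since trimming (must start by minute 70) depends on it, drying must finish by minute 70. Backing off its 20-minute duration gives a latest start of minute 50.
So drying can start as early as minute 25 and as late as minute 50, giving 50 − 25 = 25 minutes of slack.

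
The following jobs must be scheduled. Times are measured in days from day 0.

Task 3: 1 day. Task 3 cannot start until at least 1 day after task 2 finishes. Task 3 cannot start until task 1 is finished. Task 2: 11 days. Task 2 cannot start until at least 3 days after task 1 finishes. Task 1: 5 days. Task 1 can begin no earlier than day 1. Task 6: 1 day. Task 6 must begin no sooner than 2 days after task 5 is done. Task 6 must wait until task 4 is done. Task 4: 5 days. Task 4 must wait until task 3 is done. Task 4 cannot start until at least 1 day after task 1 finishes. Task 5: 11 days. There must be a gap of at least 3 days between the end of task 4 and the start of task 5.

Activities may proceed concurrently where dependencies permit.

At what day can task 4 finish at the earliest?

27

After its own release at day 1, task 1 can start at day 1 and finishes at day 6.
After task 1 (finishes day 6, plus 3-day gap → day 9), task 2 can start at day 9 and finishes at day 20.
For task 3: task 2 (finishes day 20, plus 1-day gap → day 21); task 1 (finishes day 6). Taking the maximum gives a start of day 21, and it finishes at 21 + 1 = day 22.
Task 4 needs all of task 3 (finishes day 22); task 1 (finishes day 6, plus 1-day gap → day 7). That puts its earliest start at day 22; it finishes at 22 + 5 = day 27.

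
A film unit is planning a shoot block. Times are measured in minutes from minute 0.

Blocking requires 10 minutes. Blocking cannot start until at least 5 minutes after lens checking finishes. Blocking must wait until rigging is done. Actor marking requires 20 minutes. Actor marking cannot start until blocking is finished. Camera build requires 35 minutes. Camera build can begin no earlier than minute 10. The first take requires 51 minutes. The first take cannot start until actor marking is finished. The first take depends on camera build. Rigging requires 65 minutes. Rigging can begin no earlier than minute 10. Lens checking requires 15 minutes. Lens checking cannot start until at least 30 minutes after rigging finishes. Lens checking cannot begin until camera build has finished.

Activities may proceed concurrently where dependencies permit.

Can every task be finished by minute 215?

Yes

After its own release at minute 10, camera build can start at minute 10 and finishes at minute 45.
Rigging cannot begin until its own release at minute 10. It runs from minute 10 to 10 + 65 = minute 75.
Lens checking cannot start until rigging (finishes minute 75, plus 30-minute gap → minute 105); camera build (finishes minute 45). The controlling bound is minute 105, so lens checking finishes at 105 + 15 = minute 120.
Blocking cannot start until lens checking (finishes minute 120, plus 5-minute gap → minute 125); rigging (finishes minute 75). The controlling bound is minute 125, so blocking finishes at 125 + 10 = minute 135.
After blocking (finishes minute 135), actor marking can start at minute 135 and finishes at minute 155.
The first take cannot start until actor marking (finishes minute 155); camera build (finishes minute 45). The controlling bound is minute 155, so the first take finishes at 155 + 51 = minute 206.
Every task is finished by minute 206, which is no later than the deadline of 215, so the schedule is feasible.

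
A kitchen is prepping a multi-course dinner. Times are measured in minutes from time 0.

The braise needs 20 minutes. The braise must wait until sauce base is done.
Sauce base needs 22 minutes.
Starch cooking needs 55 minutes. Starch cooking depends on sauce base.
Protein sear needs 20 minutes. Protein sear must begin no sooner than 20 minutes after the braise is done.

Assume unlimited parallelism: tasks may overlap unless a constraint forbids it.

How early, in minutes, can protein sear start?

62

Sauce base can start immediately at minute 0; it finishes at minute 22.
The braise waits on sauce base (finishes minute 22), so it starts at minute 22 and finishes at 22 + 20 = minute 42.
Protein sear waits on the braise (finishes minute 42, plus 20-minute gap → minute 62), so the earliest it can start is minute 62.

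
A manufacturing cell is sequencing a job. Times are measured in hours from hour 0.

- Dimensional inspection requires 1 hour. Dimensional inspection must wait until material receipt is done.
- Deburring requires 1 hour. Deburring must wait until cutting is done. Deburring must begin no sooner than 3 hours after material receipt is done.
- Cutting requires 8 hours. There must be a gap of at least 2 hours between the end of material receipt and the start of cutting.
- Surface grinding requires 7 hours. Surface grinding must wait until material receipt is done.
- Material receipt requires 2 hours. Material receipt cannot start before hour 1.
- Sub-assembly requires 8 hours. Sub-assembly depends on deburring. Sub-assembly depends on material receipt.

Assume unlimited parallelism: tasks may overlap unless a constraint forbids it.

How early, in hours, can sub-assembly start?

14

Material receipt waits on its own release at hour 1, so it starts at hour 1 and finishes at 1 + 2 = hour 3.
Cutting cannot begin until material receipt (finishes hour 3, plus 2-hour gap → hour 5). It runs from hour 5 to 5 + 8 = hour 13.
Deburring cannot start until cutting (finishes hour 13); material receipt (finishes hour 3, plus 3-hour gap → hour 6). The controlling bound is hour 13, so deburring finishes at 13 + 1 = hour 14.
Sub-assembly waits on deburring (finishes hour 14); material receipt (finishes hour 3). The latest of these is hour 14, which is the earliest sub-assembly can start.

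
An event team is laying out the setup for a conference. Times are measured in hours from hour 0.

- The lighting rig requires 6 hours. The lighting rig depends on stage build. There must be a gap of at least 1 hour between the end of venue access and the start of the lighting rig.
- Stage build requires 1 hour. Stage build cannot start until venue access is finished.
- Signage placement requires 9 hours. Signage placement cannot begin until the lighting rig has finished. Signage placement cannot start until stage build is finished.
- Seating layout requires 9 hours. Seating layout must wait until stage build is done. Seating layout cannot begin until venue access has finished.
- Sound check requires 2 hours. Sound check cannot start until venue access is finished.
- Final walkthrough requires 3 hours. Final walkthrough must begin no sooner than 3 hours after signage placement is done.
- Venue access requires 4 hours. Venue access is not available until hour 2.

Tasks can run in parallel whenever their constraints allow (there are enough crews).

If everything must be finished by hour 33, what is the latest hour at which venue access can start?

7

Final walkthrough must finish by hour 33; it takes 3 hours, so it must start by 33 − 3 = hour 30.
Signage placement must finish before final walkthrough (must start by hour 30, minus 3-hour gap → hour 27). With a 9-hour duration, signage placement must start by 27 − 9 = hour 18.
The lighting rig must finish before signage placement (must start by hour 18). With a 6-hour duration, the lighting rig must start by 18 − 6 = hour 12.
Nothing follows seating layout; the deadline of hour 33 is its only limit. It must start by 33 − 9 = hour 24.
Stage build has several dependents: the lighting rig (must start by hour 12); seating layout (must start by hour 24); signage placement (must start by hour 18). The earliest of those limits is hour 12, so stage build must start by 12 − 1 = hour 11.
To finish by hour 33, sound check (duration 2) must start no later than hour 31.
Venue access has several dependents: stage build (must start by hour 11); the lighting rig (must start by hour 12, minus 1-hour gap → hour 11); seating layout (must start by hour 24); sound check (must start by hour 31). The earliest of those limits is hour 11, so venue access must start by 11 − 4 = hour 7.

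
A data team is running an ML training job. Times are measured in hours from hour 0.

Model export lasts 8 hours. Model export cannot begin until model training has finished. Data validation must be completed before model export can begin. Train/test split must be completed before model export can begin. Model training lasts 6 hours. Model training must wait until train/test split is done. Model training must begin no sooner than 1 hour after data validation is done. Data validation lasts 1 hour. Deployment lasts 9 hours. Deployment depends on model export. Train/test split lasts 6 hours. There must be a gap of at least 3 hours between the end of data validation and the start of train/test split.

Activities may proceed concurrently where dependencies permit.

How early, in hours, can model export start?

Data validation has no prerequisites, so it starts at hour 0 and finishes at hour 1.
Train/test split waits on data validation (finishes hour 1, plus 3-hour gap → hour 4), so it starts at hour 4 and finishes at 4 + 6 = hour 10.
Model training needs all of train/test split (finishes hour 10); data validation (finishes hour 1, plus 1-hour gap → hour 2). That puts its earliest start at hour 10; it finishes at 10 + 6 = hour 16.
Model export waits on model training (finishes hour 16); data validation (finishes hour 1); train/test split (finishes hour 10). The latest of these is hour 16, which is the earliest model export can start.

16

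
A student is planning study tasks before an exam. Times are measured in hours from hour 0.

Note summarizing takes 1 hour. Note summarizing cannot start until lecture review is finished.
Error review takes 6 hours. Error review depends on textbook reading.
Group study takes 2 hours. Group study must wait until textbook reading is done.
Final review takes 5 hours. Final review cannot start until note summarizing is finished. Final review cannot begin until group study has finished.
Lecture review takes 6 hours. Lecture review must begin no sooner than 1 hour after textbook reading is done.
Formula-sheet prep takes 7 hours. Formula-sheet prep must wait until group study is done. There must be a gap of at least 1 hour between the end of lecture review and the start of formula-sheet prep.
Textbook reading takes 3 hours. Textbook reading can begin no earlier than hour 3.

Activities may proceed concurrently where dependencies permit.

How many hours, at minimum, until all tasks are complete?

Textbook reading waits on its own release at hour 3, so it starts at hour 3 and finishes at 3 + 3 = hour 6.
Group study waits on textbook reading (finishes hour 6), so it starts at hour 6 and finishes at 6 + 2 = hour 8.
Error review cannot begin until textbook reading (finishes hour 6). It runs from hour 6 to 6 + 6 = hour 12.
After textbook reading (finishes hour 6, plus 1-hour gap → hour 7), lecture review can start at hour 7 and finishes at hour 13.
For formula-sheet prep: group study (finishes hour 8); lecture review (finishes hour 13, plus 1-hour gap → hour 14). Taking the maximum gives a start of hour 14, and it finishes at 14 + 7 = hour 21.
After lecture review (finishes hour 13), note summarizing can start at hour 13 and finishes at hour 14.
For final review: note summarizing (finishes hour 14); group study (finishes hour 8). Taking the maximum gives a start of hour 14, and it finishes at 14 + 5 = hour 19.
All tasks are finished once the last one completes. Finish times: Textbook reading at 6, Lecture review at 13, Error review at 12, Group study at 8, Note summarizing at 14, Formula-sheet prep at 21, Final review at 19. The latest is hour 21.

21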